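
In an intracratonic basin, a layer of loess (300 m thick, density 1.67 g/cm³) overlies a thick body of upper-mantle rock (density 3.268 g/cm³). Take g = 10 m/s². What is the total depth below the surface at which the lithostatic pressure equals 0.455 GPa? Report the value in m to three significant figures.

Pressure at base of upper layers: 1670×10×300 = 5.010×10^6 Pa = 5.010×10^-3 GPa
Remaining pressure to be supplied by upper-mantle rock: 4.550×10^8 − 5.010×10^6 = 4.500×10^8 Pa
Additional depth in upper-mantle rock = 4.500×10^8 Pa / (3268 kg/m³ × 10 m/s²) = 13770 m
Total depth = 300 m + 13770 m = 14070 m

14100 m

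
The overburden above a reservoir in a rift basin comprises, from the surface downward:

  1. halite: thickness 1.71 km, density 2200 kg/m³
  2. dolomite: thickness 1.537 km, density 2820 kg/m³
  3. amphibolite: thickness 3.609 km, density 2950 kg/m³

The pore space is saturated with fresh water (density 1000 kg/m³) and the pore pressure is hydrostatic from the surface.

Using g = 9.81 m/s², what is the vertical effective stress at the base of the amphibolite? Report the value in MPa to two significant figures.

Overburden (lithostatic) stress σ_v:
halite: 2200 kg/m³ × 9.81 m/s² × 1710 m = 3.691×10^7 Pa = 36.91 MPa
dolomite: 2820 kg/m³ × 9.81 m/s² × 1537 m = 4.252×10^7 Pa = 42.52 MPa
amphibolite: 2950 kg/m³ × 9.81 m/s² × 3609 m = 1.044×10^8 Pa = 104.4 MPa
Total = 36.91 + 42.52 + 104.4 = 183.87 MPa
Pore pressure P_p = 1000 kg/m³ × 9.81 m/s² × 6856 m = 6.726×10^7 Pa = 67.26 MPa
Effective stress σ' = σ_v − P_p = 183.9 − 67.26 = 116.61 MPa

120 MPa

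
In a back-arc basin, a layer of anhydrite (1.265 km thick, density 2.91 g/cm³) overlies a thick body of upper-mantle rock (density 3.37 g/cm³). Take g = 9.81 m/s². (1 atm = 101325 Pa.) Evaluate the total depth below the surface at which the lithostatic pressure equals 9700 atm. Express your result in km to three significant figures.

29.9 km

Pressure at base of upper layers: 2910×9.81×1265 = 3.611×10^7 Pa = 356.4 atm
Remaining pressure to be supplied by upper-mantle rock: 9.829×10^8 − 3.611×10^7 = 9.467×10^8 Pa
Additional depth in upper-mantle rock = 9.467×10^8 Pa / (3370 kg/m³ × 9.81 m/s²) = 28637 m
Total depth = 1265 m + 28637 m = 29902 m
= 29.902 km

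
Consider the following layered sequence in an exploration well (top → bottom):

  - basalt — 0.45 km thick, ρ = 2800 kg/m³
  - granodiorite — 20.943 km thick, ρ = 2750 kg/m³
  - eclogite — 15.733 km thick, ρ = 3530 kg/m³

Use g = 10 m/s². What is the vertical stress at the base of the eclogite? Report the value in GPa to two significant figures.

basalt: 2800 kg/m³ × 10 m/s² × 450 m = 1.260×10^7 Pa = 0.01260 GPa
granodiorite: 2750 kg/m³ × 10 m/s² × 20943 m = 5.759×10^8 Pa = 0.5759 GPa
eclogite: 3530 kg/m³ × 10 m/s² × 15733 m = 5.554×10^8 Pa = 0.5554 GPa
Total = 0.01260 + 0.5759 + 0.5554 = 1.1439 GPa

1.1 GPa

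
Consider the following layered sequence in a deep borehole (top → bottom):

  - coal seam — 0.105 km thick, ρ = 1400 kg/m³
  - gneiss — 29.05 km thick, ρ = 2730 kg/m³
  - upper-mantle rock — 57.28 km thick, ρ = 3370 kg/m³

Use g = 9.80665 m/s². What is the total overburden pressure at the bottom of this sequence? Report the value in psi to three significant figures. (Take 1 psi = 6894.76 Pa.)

coal seam: 1400 kg/m³ × 9.80665 m/s² × 105 m = 1.442×10^6 Pa = 209.1 psi
gneiss: 2730 kg/m³ × 9.80665 m/s² × 29050 m = 7.777×10^8 Pa = 1.128×10^5 psi
upper-mantle rock: 3370 kg/m³ × 9.80665 m/s² × 57280 m = 1.893×10^9 Pa = 2.746×10^5 psi
Total = 209.1 + 1.128×10^5 + 2.746×10^5 = 3.8757×10^5 psi

388000 psi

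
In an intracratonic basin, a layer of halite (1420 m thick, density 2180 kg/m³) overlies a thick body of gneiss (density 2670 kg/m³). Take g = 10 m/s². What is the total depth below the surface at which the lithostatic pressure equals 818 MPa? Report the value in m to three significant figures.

Pressure at base of upper layers: 2180×10×1420 = 3.096×10^7 Pa = 30.96 MPa
Remaining pressure to be supplied by gneiss: 8.180×10^8 − 3.096×10^7 = 7.870×10^8 Pa
Additional depth in gneiss = 7.870×10^8 Pa / (2670 kg/m³ × 10 m/s²) = 29477 m
Total depth = 1420 m + 29477 m = 30897 m

30900 m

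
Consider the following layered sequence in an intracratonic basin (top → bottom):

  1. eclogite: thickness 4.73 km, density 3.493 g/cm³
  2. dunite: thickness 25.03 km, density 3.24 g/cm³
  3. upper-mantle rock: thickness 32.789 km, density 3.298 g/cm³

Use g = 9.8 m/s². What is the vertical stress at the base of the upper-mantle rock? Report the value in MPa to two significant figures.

eclogite: 3493 kg/m³ × 9.8 m/s² × 4730 m = 1.619×10^8 Pa = 161.9 MPa
dunite: 3240 kg/m³ × 9.8 m/s² × 25030 m = 7.948×10^8 Pa = 794.8 MPa
upper-mantle rock: 3298 kg/m³ × 9.8 m/s² × 32789 m = 1.060×10^9 Pa = 1060 MPa
Total = 161.9 + 794.8 + 1060 = 2016.4 MPa

2000 MPa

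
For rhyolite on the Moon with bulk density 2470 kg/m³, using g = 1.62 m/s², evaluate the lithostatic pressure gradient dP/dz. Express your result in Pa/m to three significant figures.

dP/dz = ρg = 2470 kg/m³ × 1.62 m/s² = 4001.4 Pa/m

4000 Pa/m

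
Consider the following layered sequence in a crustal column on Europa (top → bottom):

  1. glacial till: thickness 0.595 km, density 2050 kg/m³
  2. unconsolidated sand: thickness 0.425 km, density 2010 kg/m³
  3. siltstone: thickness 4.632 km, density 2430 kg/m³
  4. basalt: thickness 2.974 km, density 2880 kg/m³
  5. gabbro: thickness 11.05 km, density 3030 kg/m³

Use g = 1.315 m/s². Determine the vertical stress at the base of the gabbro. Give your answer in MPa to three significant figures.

72.8 MPa

glacial till: 2050 kg/m³ × 1.315 m/s² × 595 m = 1.604×10^6 Pa = 1.604 MPa
unconsolidated sand: 2010 kg/m³ × 1.315 m/s² × 425 m = 1.123×10^6 Pa = 1.123 MPa
siltstone: 2430 kg/m³ × 1.315 m/s² × 4632 m = 1.480×10^7 Pa = 14.80 MPa
basalt: 2880 kg/m³ × 1.315 m/s² × 2974 m = 1.126×10^7 Pa = 11.26 MPa
gabbro: 3030 kg/m³ × 1.315 m/s² × 11050 m = 4.403×10^7 Pa = 44.03 MPa
Total = 1.604 + 1.123 + 14.80 + 11.26 + 44.03 = 72.820 MPa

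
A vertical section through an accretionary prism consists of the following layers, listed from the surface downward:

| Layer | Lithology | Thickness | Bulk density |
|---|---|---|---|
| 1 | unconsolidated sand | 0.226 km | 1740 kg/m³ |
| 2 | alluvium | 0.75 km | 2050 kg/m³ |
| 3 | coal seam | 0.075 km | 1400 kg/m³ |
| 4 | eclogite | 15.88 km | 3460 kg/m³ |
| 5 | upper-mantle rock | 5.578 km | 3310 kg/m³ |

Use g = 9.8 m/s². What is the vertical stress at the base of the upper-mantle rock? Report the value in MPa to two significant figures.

740 MPa

unconsolidated sand: 1740 kg/m³ × 9.8 m/s² × 226 m = 3.854×10^6 Pa = 3.854 MPa
alluvium: 2050 kg/m³ × 9.8 m/s² × 750 m = 1.507×10^7 Pa = 15.07 MPa
coal seam: 1400 kg/m³ × 9.8 m/s² × 75 m = 1.029×10^6 Pa = 1.029 MPa
eclogite: 3460 kg/m³ × 9.8 m/s² × 15880 m = 5.385×10^8 Pa = 538.5 MPa
upper-mantle rock: 3310 kg/m³ × 9.8 m/s² × 5578 m = 1.809×10^8 Pa = 180.9 MPa
Total = 3.854 + 15.07 + 1.029 + 538.5 + 180.9 = 739.35 MPa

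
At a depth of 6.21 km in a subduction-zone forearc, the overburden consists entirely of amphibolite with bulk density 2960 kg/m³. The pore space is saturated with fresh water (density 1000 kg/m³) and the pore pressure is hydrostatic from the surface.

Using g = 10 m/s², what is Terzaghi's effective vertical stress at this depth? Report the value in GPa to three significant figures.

0.122 GPa

Overburden (lithostatic) stress σ_v:
amphibolite: 2960 kg/m³ × 10 m/s² × 6210 m = 1.838×10^8 Pa = 183.8 MPa
Pore pressure P_p = 1000 kg/m³ × 10 m/s² × 6210 m = 6.210×10^7 Pa = 62.10 MPa
Effective stress σ' = σ_v − P_p = 183.8 − 62.10 = 121.72 MPa = 0.12172 GPa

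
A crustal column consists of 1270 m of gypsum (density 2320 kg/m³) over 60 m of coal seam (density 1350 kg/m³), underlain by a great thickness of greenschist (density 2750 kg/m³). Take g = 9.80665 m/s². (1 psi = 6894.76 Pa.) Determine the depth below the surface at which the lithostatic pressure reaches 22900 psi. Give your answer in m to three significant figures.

Pressure at base of upper layers: 2320×9.80665×1270 + 1350×9.80665×60 = 2.969×10^7 Pa = 4306 psi
Remaining pressure to be supplied by greenschist: 1.579×10^8 − 2.969×10^7 = 1.282×10^8 Pa
Additional depth in greenschist = 1.282×10^8 Pa / (2750 kg/m³ × 9.80665 m/s²) = 4753.8 m
Total depth = 1330 m + 4753.8 m = 6083.8 m

6080 m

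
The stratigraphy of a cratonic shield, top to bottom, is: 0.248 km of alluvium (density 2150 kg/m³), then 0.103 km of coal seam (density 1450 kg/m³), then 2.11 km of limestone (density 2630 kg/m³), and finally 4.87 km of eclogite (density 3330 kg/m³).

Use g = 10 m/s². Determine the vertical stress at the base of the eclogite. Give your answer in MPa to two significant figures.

alluvium: 2150 kg/m³ × 10 m/s² × 248 m = 5.332×10^6 Pa = 5.332 MPa
coal seam: 1450 kg/m³ × 10 m/s² × 103 m = 1.494×10^6 Pa = 1.494 MPa
limestone: 2630 kg/m³ × 10 m/s² × 2110 m = 5.549×10^7 Pa = 55.49 MPa
eclogite: 3330 kg/m³ × 10 m/s² × 4870 m = 1.622×10^8 Pa = 162.2 MPa
Total = 5.332 + 1.494 + 55.49 + 162.2 = 224.49 MPa

220 MPa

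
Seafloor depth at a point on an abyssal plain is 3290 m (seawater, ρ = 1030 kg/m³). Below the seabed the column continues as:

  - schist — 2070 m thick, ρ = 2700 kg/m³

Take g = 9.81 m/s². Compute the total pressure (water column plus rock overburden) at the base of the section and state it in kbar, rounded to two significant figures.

0.88 kbar

seawater: 1030 kg/m³ × 9.81 m/s² × 3290 m = 3.324×10^7 Pa = 0.3324 kbar
schist: 2700 kg/m³ × 9.81 m/s² × 2070 m = 5.483×10^7 Pa = 0.5483 kbar
Total = 0.3324 + 0.5483 = 0.88071 kbar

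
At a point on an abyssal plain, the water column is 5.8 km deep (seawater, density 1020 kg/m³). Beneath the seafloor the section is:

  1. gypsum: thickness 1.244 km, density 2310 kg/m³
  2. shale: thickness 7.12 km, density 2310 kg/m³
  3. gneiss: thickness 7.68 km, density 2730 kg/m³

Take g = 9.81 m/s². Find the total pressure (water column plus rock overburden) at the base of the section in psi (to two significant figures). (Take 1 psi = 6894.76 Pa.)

66000 psi

seawater: 1020 kg/m³ × 9.81 m/s² × 5800 m = 5.804×10^7 Pa = 8417 psi
gypsum: 2310 kg/m³ × 9.81 m/s² × 1244 m = 2.819×10^7 Pa = 4089 psi
shale: 2310 kg/m³ × 9.81 m/s² × 7120 m = 1.613×10^8 Pa = 23401 psi
gneiss: 2730 kg/m³ × 9.81 m/s² × 7680 m = 2.057×10^8 Pa = 29831 psi
Total = 8417 + 4089 + 23401 + 29831 = 65739 psi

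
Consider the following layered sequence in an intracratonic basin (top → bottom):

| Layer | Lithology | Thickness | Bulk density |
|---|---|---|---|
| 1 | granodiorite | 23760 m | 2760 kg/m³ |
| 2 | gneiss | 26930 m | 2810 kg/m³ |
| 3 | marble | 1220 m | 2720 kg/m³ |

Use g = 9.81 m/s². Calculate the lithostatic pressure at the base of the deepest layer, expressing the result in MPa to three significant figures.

granodiorite: 2760 kg/m³ × 9.81 m/s² × 23760 m = 6.433×10^8 Pa = 643.3 MPa
gneiss: 2810 kg/m³ × 9.81 m/s² × 26930 m = 7.424×10^8 Pa = 742.4 MPa
marble: 2720 kg/m³ × 9.81 m/s² × 1220 m = 3.255×10^7 Pa = 32.55 MPa
Total = 643.3 + 742.4 + 32.55 = 1418.2 MPa

1420 MPa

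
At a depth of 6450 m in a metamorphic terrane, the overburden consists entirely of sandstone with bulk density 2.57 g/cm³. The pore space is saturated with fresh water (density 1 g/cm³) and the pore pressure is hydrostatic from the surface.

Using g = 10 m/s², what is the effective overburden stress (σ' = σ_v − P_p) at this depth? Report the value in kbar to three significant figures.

1.01 kbar

Overburden (lithostatic) stress σ_v:
sandstone: 2570 kg/m³ × 10 m/s² × 6450 m = 1.658×10^8 Pa = 165.8 MPa
Pore pressure P_p = 1000 kg/m³ × 10 m/s² × 6450 m = 6.450×10^7 Pa = 64.50 MPa
Effective stress σ' = σ_v − P_p = 165.8 − 64.50 = 101.27 MPa = 1.0127 kbar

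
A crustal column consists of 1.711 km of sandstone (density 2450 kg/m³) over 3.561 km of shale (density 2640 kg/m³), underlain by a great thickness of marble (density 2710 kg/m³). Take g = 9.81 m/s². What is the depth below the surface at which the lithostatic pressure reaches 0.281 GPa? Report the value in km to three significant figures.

Pressure at base of upper layers: 2450×9.81×1711 + 2640×9.81×3561 = 1.333×10^8 Pa = 0.1333 GPa
Remaining pressure to be supplied by marble: 2.810×10^8 − 1.333×10^8 = 1.477×10^8 Pa
Additional depth in marble = 1.477×10^8 Pa / (2710 kg/m³ × 9.81 m/s²) = 5554.0 m
Total depth = 5272 m + 5554.0 m = 10826 m
= 10.826 km

10.8 km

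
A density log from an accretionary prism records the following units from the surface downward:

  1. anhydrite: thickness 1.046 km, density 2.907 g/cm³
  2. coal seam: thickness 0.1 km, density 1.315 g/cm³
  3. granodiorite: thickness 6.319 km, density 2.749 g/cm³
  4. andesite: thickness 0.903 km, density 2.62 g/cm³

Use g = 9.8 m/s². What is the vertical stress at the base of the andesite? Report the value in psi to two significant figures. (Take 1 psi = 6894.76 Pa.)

anhydrite: 2907 kg/m³ × 9.8 m/s² × 1046 m = 2.980×10^7 Pa = 4322 psi
coal seam: 1315 kg/m³ × 9.8 m/s² × 100 m = 1.289×10^6 Pa = 186.9 psi
granodiorite: 2749 kg/m³ × 9.8 m/s² × 6319 m = 1.702×10^8 Pa = 24691 psi
andesite: 2620 kg/m³ × 9.8 m/s² × 903 m = 2.319×10^7 Pa = 3363 psi
Total = 4322 + 186.9 + 24691 + 3363 = 32562 psi

33000 psi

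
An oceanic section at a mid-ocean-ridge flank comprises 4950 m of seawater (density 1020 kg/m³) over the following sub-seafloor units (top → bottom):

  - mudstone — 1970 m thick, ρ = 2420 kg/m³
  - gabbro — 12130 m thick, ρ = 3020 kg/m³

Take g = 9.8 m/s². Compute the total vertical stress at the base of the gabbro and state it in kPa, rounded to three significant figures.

seawater: 1020 kg/m³ × 9.8 m/s² × 4950 m = 4.948×10^7 Pa = 49480 kPa
mudstone: 2420 kg/m³ × 9.8 m/s² × 1970 m = 4.672×10^7 Pa = 46721 kPa
gabbro: 3020 kg/m³ × 9.8 m/s² × 12130 m = 3.590×10^8 Pa = 3.590×10^5 kPa
Total = 49480 + 46721 + 3.590×10^5 = 4.5520×10^5 kPa

455000 kPa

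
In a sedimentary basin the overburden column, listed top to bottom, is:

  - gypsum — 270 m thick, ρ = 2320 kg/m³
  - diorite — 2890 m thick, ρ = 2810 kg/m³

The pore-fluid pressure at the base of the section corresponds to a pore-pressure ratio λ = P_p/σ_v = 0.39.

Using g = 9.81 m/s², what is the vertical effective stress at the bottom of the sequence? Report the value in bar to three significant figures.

523 bar

Overburden (lithostatic) stress σ_v:
gypsum: 2320 kg/m³ × 9.81 m/s² × 270 m = 6.145×10^6 Pa = 6.145 MPa
diorite: 2810 kg/m³ × 9.81 m/s² × 2890 m = 7.967×10^7 Pa = 79.67 MPa
Total = 6.145 + 79.67 = 85.811 MPa
Pore pressure P_p = λ·σ_v = 0.39 × 85.81 MPa = 33.47 MPa
Effective stress σ' = σ_v − P_p = 85.81 − 33.47 = 52.345 MPa = 523.45 bar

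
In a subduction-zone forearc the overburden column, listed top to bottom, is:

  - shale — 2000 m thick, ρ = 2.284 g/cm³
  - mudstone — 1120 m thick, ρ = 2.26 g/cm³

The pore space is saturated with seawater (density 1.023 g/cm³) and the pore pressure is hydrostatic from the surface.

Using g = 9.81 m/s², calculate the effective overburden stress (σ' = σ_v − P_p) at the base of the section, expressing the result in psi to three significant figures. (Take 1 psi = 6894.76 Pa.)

Overburden (lithostatic) stress σ_v:
shale: 2284 kg/m³ × 9.81 m/s² × 2000 m = 4.481×10^7 Pa = 44.81 MPa
mudstone: 2260 kg/m³ × 9.81 m/s² × 1120 m = 2.483×10^7 Pa = 24.83 MPa
Total = 44.81 + 24.83 = 69.643 MPa
Pore pressure P_p = 1023 kg/m³ × 9.81 m/s² × 3120 m = 3.131×10^7 Pa = 31.31 MPa
Effective stress σ' = σ_v − P_p = 69.64 − 31.31 = 38.332 MPa = 5559.6 psi

5560 psi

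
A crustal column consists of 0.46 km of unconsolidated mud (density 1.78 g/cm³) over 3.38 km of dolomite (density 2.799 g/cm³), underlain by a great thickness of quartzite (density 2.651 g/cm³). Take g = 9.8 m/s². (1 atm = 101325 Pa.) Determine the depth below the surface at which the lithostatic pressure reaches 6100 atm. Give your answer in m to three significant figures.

23800 m

Pressure at base of upper layers: 1780×9.8×460 + 2799×9.8×3380 = 1.007×10^8 Pa = 994.2 atm
Remaining pressure to be supplied by quartzite: 6.181×10^8 − 1.007×10^8 = 5.173×10^8 Pa
Additional depth in quartzite = 5.173×10^8 Pa / (2651 kg/m³ × 9.8 m/s²) = 19913 m
Total depth = 3840 m + 19913 m = 23753 m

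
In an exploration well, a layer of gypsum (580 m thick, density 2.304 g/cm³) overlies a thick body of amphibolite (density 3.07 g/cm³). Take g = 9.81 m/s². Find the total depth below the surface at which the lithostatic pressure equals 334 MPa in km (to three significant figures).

Pressure at base of upper layers: 2304×9.81×580 = 1.311×10^7 Pa = 13.11 MPa
Remaining pressure to be supplied by amphibolite: 3.340×10^8 − 1.311×10^7 = 3.209×10^8 Pa
Additional depth in amphibolite = 3.209×10^8 Pa / (3070 kg/m³ × 9.81 m/s²) = 10655 m
Total depth = 580 m + 10655 m = 11235 m
= 11.235 km

11.2 km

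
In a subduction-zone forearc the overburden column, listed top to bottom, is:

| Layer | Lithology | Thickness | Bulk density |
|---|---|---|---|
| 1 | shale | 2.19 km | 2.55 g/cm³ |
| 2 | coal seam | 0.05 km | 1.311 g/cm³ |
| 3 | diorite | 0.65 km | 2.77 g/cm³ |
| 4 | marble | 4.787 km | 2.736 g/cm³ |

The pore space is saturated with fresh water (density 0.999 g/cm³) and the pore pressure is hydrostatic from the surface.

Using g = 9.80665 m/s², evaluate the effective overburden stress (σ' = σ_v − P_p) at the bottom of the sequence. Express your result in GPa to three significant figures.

0.126 GPa

Overburden (lithostatic) stress σ_v:
shale: 2550 kg/m³ × 9.80665 m/s² × 2190 m = 5.477×10^7 Pa = 54.77 MPa
coal seam: 1311 kg/m³ × 9.80665 m/s² × 50 m = 6.428×10^5 Pa = 0.6428 MPa
diorite: 2770 kg/m³ × 9.80665 m/s² × 650 m = 1.766×10^7 Pa = 17.66 MPa
marble: 2736 kg/m³ × 9.80665 m/s² × 4787 m = 1.284×10^8 Pa = 128.4 MPa
Total = 54.77 + 0.6428 + 17.66 + 128.4 = 201.50 MPa
Pore pressure P_p = 999 kg/m³ × 9.80665 m/s² × 7677 m = 7.521×10^7 Pa = 75.21 MPa
Effective stress σ' = σ_v − P_p = 201.5 − 75.21 = 126.29 MPa = 0.12629 GPa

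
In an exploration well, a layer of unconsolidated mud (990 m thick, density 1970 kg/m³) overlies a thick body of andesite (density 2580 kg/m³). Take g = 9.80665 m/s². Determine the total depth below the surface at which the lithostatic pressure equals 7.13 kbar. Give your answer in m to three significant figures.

Pressure at base of upper layers: 1970×9.80665×990 = 1.913×10^7 Pa = 0.1913 kbar
Remaining pressure to be supplied by andesite: 7.130×10^8 − 1.913×10^7 = 6.939×10^8 Pa
Additional depth in andesite = 6.939×10^8 Pa / (2580 kg/m³ × 9.80665 m/s²) = 27425 m
Total depth = 990 m + 27425 m = 28415 m

28400 m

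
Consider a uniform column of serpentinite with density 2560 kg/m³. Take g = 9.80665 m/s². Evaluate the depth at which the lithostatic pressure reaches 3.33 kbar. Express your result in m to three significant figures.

h = P/(ρg) = 3.33 kbar / (2560 kg/m³ × 9.80665 m/s²) = 3.330×10^8 Pa / 25105 Pa/m = 13264 m

13300 m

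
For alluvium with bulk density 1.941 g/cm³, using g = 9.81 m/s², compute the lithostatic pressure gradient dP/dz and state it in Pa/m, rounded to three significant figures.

dP/dz = ρg = 1941 kg/m³ × 9.81 m/s² = 19041 Pa/m

19000 Pa/m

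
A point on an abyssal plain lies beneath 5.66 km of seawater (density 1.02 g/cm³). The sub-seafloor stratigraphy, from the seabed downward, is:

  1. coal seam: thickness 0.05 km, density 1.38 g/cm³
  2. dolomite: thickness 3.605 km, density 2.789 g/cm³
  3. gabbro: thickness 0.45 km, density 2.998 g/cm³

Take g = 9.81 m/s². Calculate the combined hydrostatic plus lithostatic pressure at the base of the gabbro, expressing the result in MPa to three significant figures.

seawater: 1020 kg/m³ × 9.81 m/s² × 5660 m = 5.664×10^7 Pa = 56.64 MPa
coal seam: 1380 kg/m³ × 9.81 m/s² × 50 m = 6.769×10^5 Pa = 0.6769 MPa
dolomite: 2789 kg/m³ × 9.81 m/s² × 3605 m = 9.863×10^7 Pa = 98.63 MPa
gabbro: 2998 kg/m³ × 9.81 m/s² × 450 m = 1.323×10^7 Pa = 13.23 MPa
Total = 56.64 + 0.6769 + 98.63 + 13.23 = 169.18 MPa

169 MPa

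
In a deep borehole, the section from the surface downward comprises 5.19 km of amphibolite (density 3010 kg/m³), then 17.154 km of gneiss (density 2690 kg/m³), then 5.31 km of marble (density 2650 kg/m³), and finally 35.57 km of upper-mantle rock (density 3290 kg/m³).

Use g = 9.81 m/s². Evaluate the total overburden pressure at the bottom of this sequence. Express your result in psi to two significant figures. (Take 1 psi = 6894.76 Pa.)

270000 psi

amphibolite: 3010 kg/m³ × 9.81 m/s² × 5190 m = 1.533×10^8 Pa = 22227 psi
gneiss: 2690 kg/m³ × 9.81 m/s² × 17154 m = 4.527×10^8 Pa = 65655 psi
marble: 2650 kg/m³ × 9.81 m/s² × 5310 m = 1.380×10^8 Pa = 20021 psi
upper-mantle rock: 3290 kg/m³ × 9.81 m/s² × 35570 m = 1.148×10^9 Pa = 1.665×10^5 psi
Total = 22227 + 65655 + 20021 + 1.665×10^5 = 2.7441×10^5 psi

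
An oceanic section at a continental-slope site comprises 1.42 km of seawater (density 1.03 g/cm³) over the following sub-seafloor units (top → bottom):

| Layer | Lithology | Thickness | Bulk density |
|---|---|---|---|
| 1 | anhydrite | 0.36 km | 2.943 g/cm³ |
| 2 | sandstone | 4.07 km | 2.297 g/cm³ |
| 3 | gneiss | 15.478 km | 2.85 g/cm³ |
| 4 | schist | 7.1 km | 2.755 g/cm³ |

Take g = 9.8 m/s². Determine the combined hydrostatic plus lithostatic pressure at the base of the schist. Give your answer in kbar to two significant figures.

7.4 kbar

seawater: 1030 kg/m³ × 9.8 m/s² × 1420 m = 1.433×10^7 Pa = 0.1433 kbar
anhydrite: 2943 kg/m³ × 9.8 m/s² × 360 m = 1.038×10^7 Pa = 0.1038 kbar
sandstone: 2297 kg/m³ × 9.8 m/s² × 4070 m = 9.162×10^7 Pa = 0.9162 kbar
gneiss: 2850 kg/m³ × 9.8 m/s² × 15478 m = 4.323×10^8 Pa = 4.323 kbar
schist: 2755 kg/m³ × 9.8 m/s² × 7100 m = 1.917×10^8 Pa = 1.917 kbar
Total = 0.1433 + 0.1038 + 0.9162 + 4.323 + 1.917 = 7.4033 kbar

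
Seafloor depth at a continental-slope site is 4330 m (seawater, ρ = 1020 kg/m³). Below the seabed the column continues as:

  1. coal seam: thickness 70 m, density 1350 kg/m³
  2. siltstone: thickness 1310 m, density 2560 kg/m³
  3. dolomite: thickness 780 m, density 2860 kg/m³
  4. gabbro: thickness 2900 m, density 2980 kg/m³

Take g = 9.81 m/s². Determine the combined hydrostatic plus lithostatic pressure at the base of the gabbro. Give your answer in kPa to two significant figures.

180000 kPa

seawater: 1020 kg/m³ × 9.81 m/s² × 4330 m = 4.333×10^7 Pa = 43327 kPa
coal seam: 1350 kg/m³ × 9.81 m/s² × 70 m = 9.270×10^5 Pa = 927.0 kPa
siltstone: 2560 kg/m³ × 9.81 m/s² × 1310 m = 3.290×10^7 Pa = 32899 kPa
dolomite: 2860 kg/m³ × 9.81 m/s² × 780 m = 2.188×10^7 Pa = 21884 kPa
gabbro: 2980 kg/m³ × 9.81 m/s² × 2900 m = 8.478×10^7 Pa = 84778 kPa
Total = 43327 + 927.0 + 32899 + 21884 + 84778 = 1.8381×10^5 kPa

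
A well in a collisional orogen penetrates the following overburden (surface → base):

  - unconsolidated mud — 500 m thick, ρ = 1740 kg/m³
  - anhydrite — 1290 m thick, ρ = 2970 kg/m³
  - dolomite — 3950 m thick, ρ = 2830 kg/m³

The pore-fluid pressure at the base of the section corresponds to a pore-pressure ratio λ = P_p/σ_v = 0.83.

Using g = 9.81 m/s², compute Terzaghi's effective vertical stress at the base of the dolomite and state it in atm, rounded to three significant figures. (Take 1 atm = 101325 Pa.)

261 atm

Overburden (lithostatic) stress σ_v:
unconsolidated mud: 1740 kg/m³ × 9.81 m/s² × 500 m = 8.535×10^6 Pa = 8.535 MPa
anhydrite: 2970 kg/m³ × 9.81 m/s² × 1290 m = 3.759×10^7 Pa = 37.59 MPa
dolomite: 2830 kg/m³ × 9.81 m/s² × 3950 m = 1.097×10^8 Pa = 109.7 MPa
Total = 8.535 + 37.59 + 109.7 = 155.78 MPa
Pore pressure P_p = λ·σ_v = 0.83 × 155.8 MPa = 129.3 MPa
Effective stress σ' = σ_v − P_p = 155.8 − 129.3 = 26.483 MPa = 261.36 atm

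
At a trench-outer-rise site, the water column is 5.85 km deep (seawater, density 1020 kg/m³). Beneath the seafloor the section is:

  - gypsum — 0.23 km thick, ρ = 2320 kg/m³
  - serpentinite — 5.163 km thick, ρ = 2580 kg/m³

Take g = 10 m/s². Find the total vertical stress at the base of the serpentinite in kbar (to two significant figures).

2.0 kbar

seawater: 1020 kg/m³ × 10 m/s² × 5850 m = 5.967×10^7 Pa = 0.5967 kbar
gypsum: 2320 kg/m³ × 10 m/s² × 230 m = 5.336×10^6 Pa = 0.05336 kbar
serpentinite: 2580 kg/m³ × 10 m/s² × 5163 m = 1.332×10^8 Pa = 1.332 kbar
Total = 0.5967 + 0.05336 + 1.332 = 1.9821 kbar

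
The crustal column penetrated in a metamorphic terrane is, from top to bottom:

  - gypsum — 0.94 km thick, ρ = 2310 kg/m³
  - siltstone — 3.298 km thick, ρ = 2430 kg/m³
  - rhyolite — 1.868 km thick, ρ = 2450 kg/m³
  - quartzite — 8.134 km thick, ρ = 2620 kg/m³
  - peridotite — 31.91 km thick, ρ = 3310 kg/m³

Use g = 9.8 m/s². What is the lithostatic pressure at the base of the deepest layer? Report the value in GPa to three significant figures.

gypsum: 2310 kg/m³ × 9.8 m/s² × 940 m = 2.128×10^7 Pa = 0.02128 GPa
siltstone: 2430 kg/m³ × 9.8 m/s² × 3298 m = 7.854×10^7 Pa = 0.07854 GPa
rhyolite: 2450 kg/m³ × 9.8 m/s² × 1868 m = 4.485×10^7 Pa = 0.04485 GPa
quartzite: 2620 kg/m³ × 9.8 m/s² × 8134 m = 2.088×10^8 Pa = 0.2088 GPa
peridotite: 3310 kg/m³ × 9.8 m/s² × 31910 m = 1.035×10^9 Pa = 1.035 GPa
Total = 0.02128 + 0.07854 + 0.04485 + 0.2088 + 1.035 = 1.3886 GPa

1.39 GPa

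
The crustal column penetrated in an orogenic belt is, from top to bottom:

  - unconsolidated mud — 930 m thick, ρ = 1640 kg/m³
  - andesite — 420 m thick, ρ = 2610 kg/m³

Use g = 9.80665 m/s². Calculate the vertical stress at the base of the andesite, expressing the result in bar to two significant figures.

unconsolidated mud: 1640 kg/m³ × 9.80665 m/s² × 930 m = 1.496×10^7 Pa = 149.6 bar
andesite: 2610 kg/m³ × 9.80665 m/s² × 420 m = 1.075×10^7 Pa = 107.5 bar
Total = 149.6 + 107.5 = 257.07 bar

260 bar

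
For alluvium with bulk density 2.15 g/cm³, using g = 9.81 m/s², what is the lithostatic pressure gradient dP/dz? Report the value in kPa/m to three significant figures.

dP/dz = ρg = 2150 kg/m³ × 9.81 m/s² = 21092 Pa/m
= 21092 Pa/m × (1 kPa/m / 1000.0 Pa/m) = 21.091 kPa/m

21.1 kPa/m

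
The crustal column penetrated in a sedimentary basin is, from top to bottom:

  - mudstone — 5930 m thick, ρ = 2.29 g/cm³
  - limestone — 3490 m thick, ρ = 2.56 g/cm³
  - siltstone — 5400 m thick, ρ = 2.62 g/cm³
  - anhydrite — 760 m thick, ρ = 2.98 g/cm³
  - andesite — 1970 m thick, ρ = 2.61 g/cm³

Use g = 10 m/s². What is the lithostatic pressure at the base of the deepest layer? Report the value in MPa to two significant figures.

440 MPa

mudstone: 2290 kg/m³ × 10 m/s² × 5930 m = 1.358×10^8 Pa = 135.8 MPa
limestone: 2560 kg/m³ × 10 m/s² × 3490 m = 8.934×10^7 Pa = 89.34 MPa
siltstone: 2620 kg/m³ × 10 m/s² × 5400 m = 1.415×10^8 Pa = 141.5 MPa
anhydrite: 2980 kg/m³ × 10 m/s² × 760 m = 2.265×10^7 Pa = 22.65 MPa
andesite: 2610 kg/m³ × 10 m/s² × 1970 m = 5.142×10^7 Pa = 51.42 MPa
Total = 135.8 + 89.34 + 141.5 + 22.65 + 51.42 = 440.69 MPa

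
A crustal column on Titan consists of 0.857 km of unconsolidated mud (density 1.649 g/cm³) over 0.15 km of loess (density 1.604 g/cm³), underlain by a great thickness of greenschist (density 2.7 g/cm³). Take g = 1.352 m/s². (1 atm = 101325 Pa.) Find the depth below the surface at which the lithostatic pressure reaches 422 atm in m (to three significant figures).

Pressure at base of upper layers: 1649×1.352×857 + 1604×1.352×150 = 2.236×10^6 Pa = 22.07 atm
Remaining pressure to be supplied by greenschist: 4.276×10^7 − 2.236×10^6 = 4.052×10^7 Pa
Additional depth in greenschist = 4.052×10^7 Pa / (2700 kg/m³ × 1.352 m/s²) = 11101 m
Total depth = 1007 m + 11101 m = 12108 m

12100 m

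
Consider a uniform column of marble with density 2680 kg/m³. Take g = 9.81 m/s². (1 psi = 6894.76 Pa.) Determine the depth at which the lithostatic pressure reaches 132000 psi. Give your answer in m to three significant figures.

34600 m

h = P/(ρg) = 132000 psi / (2680 kg/m³ × 9.81 m/s²) = 9.101×10^8 Pa / 26291 Pa/m = 34617 m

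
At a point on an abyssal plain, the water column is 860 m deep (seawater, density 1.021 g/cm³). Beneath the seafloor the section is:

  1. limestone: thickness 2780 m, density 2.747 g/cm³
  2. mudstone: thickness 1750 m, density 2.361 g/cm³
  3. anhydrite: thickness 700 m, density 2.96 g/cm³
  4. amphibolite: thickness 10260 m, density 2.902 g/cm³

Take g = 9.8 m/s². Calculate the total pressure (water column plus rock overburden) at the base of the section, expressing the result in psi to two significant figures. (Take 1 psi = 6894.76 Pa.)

seawater: 1021 kg/m³ × 9.8 m/s² × 860 m = 8.605×10^6 Pa = 1248 psi
limestone: 2747 kg/m³ × 9.8 m/s² × 2780 m = 7.484×10^7 Pa = 10855 psi
mudstone: 2361 kg/m³ × 9.8 m/s² × 1750 m = 4.049×10^7 Pa = 5873 psi
anhydrite: 2960 kg/m³ × 9.8 m/s² × 700 m = 2.031×10^7 Pa = 2945 psi
amphibolite: 2902 kg/m³ × 9.8 m/s² × 10260 m = 2.918×10^8 Pa = 42321 psi
Total = 1248 + 10855 + 5873 + 2945 + 42321 = 63241 psi

63000 psi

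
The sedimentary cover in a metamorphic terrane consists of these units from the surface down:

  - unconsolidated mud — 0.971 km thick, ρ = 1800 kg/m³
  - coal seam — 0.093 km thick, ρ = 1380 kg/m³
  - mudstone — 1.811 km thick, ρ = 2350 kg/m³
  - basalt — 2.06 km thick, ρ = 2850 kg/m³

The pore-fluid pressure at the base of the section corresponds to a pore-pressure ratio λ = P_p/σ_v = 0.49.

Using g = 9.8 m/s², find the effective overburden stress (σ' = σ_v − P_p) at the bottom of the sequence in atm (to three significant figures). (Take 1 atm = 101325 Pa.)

592 atm

Overburden (lithostatic) stress σ_v:
unconsolidated mud: 1800 kg/m³ × 9.8 m/s² × 971 m = 1.713×10^7 Pa = 17.13 MPa
coal seam: 1380 kg/m³ × 9.8 m/s² × 93 m = 1.258×10^6 Pa = 1.258 MPa
mudstone: 2350 kg/m³ × 9.8 m/s² × 1811 m = 4.171×10^7 Pa = 41.71 MPa
basalt: 2850 kg/m³ × 9.8 m/s² × 2060 m = 5.754×10^7 Pa = 57.54 MPa
Total = 17.13 + 1.258 + 41.71 + 57.54 = 117.63 MPa
Pore pressure P_p = λ·σ_v = 0.49 × 117.6 MPa = 57.64 MPa
Effective stress σ' = σ_v − P_p = 117.6 − 57.64 = 59.991 MPa = 592.06 atm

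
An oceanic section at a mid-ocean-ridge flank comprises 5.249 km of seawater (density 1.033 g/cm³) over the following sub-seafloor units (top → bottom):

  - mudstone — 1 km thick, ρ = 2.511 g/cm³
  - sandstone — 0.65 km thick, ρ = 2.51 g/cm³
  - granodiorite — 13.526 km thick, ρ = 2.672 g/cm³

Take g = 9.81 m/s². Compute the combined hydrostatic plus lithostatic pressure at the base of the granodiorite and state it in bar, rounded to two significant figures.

4500 bar

seawater: 1033 kg/m³ × 9.81 m/s² × 5249 m = 5.319×10^7 Pa = 531.9 bar
mudstone: 2511 kg/m³ × 9.81 m/s² × 1000 m = 2.463×10^7 Pa = 246.3 bar
sandstone: 2510 kg/m³ × 9.81 m/s² × 650 m = 1.601×10^7 Pa = 160.1 bar
granodiorite: 2672 kg/m³ × 9.81 m/s² × 13526 m = 3.545×10^8 Pa = 3545 bar
Total = 531.9 + 246.3 + 160.1 + 3545 = 4483.8 bar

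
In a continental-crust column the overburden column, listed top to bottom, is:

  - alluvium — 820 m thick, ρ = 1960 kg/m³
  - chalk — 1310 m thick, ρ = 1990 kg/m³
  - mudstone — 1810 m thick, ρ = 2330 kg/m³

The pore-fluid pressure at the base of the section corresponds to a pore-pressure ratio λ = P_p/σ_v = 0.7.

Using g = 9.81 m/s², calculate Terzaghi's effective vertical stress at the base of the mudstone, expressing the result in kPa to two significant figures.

25000 kPa

Overburden (lithostatic) stress σ_v:
alluvium: 1960 kg/m³ × 9.81 m/s² × 820 m = 1.577×10^7 Pa = 15.77 MPa
chalk: 1990 kg/m³ × 9.81 m/s² × 1310 m = 2.557×10^7 Pa = 25.57 MPa
mudstone: 2330 kg/m³ × 9.81 m/s² × 1810 m = 4.137×10^7 Pa = 41.37 MPa
Total = 15.77 + 25.57 + 41.37 = 82.712 MPa
Pore pressure P_p = λ·σ_v = 0.7 × 82.71 MPa = 57.90 MPa
Effective stress σ' = σ_v − P_p = 82.71 − 57.90 = 24.814 MPa = 24814 kPa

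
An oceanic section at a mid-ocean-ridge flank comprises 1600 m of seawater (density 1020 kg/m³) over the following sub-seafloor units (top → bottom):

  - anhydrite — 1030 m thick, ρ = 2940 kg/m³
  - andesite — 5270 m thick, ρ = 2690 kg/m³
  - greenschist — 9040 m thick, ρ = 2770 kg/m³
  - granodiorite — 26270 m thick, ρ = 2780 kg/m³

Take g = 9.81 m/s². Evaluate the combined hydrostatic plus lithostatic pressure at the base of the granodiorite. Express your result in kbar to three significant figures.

seawater: 1020 kg/m³ × 9.81 m/s² × 1600 m = 1.601×10^7 Pa = 0.1601 kbar
anhydrite: 2940 kg/m³ × 9.81 m/s² × 1030 m = 2.971×10^7 Pa = 0.2971 kbar
andesite: 2690 kg/m³ × 9.81 m/s² × 5270 m = 1.391×10^8 Pa = 1.391 kbar
greenschist: 2770 kg/m³ × 9.81 m/s² × 9040 m = 2.457×10^8 Pa = 2.457 kbar
granodiorite: 2780 kg/m³ × 9.81 m/s² × 26270 m = 7.164×10^8 Pa = 7.164 kbar
Total = 0.1601 + 0.2971 + 1.391 + 2.457 + 7.164 = 11.469 kbar

11.5 kbar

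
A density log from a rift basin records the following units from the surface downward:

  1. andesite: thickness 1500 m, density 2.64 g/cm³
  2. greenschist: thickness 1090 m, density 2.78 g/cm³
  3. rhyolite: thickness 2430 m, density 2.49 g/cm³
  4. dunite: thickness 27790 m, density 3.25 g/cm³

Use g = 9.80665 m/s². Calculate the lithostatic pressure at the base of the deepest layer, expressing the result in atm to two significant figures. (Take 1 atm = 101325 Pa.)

10000 atm

andesite: 2640 kg/m³ × 9.80665 m/s² × 1500 m = 3.883×10^7 Pa = 383.3 atm
greenschist: 2780 kg/m³ × 9.80665 m/s² × 1090 m = 2.972×10^7 Pa = 293.3 atm
rhyolite: 2490 kg/m³ × 9.80665 m/s² × 2430 m = 5.934×10^7 Pa = 585.6 atm
dunite: 3250 kg/m³ × 9.80665 m/s² × 27790 m = 8.857×10^8 Pa = 8741 atm
Total = 383.3 + 293.3 + 585.6 + 8741 = 10003 atm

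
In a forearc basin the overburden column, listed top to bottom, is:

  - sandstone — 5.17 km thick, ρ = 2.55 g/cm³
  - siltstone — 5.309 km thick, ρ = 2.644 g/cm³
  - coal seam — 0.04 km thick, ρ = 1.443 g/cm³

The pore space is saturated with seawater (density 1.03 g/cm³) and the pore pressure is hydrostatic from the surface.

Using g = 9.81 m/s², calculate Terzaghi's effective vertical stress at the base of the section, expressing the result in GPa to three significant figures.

0.161 GPa

Overburden (lithostatic) stress σ_v:
sandstone: 2550 kg/m³ × 9.81 m/s² × 5170 m = 1.293×10^8 Pa = 129.3 MPa
siltstone: 2644 kg/m³ × 9.81 m/s² × 5309 m = 1.377×10^8 Pa = 137.7 MPa
coal seam: 1443 kg/m³ × 9.81 m/s² × 40 m = 5.662×10^5 Pa = 0.5662 MPa
Total = 129.3 + 137.7 + 0.5662 = 267.60 MPa
Pore pressure P_p = 1030 kg/m³ × 9.81 m/s² × 10519 m = 1.063×10^8 Pa = 106.3 MPa
Effective stress σ' = σ_v − P_p = 267.6 − 106.3 = 161.31 MPa = 0.16131 GPa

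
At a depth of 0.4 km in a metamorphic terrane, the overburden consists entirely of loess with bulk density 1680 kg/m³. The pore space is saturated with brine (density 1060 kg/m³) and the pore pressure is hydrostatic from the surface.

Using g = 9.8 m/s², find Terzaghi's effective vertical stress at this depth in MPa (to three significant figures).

2.43 MPa

Overburden (lithostatic) stress σ_v:
loess: 1680 kg/m³ × 9.8 m/s² × 400 m = 6.586×10^6 Pa = 6.586 MPa
Pore pressure P_p = 1060 kg/m³ × 9.8 m/s² × 400 m = 4.155×10^6 Pa = 4.155 MPa
Effective stress σ' = σ_v − P_p = 6.586 − 4.155 = 2.4304 MPa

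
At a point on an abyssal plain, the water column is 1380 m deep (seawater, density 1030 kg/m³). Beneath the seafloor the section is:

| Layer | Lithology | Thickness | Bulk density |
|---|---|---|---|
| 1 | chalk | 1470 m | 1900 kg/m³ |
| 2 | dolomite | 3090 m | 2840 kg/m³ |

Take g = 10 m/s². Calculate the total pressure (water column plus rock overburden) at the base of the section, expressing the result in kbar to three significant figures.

seawater: 1030 kg/m³ × 10 m/s² × 1380 m = 1.421×10^7 Pa = 0.1421 kbar
chalk: 1900 kg/m³ × 10 m/s² × 1470 m = 2.793×10^7 Pa = 0.2793 kbar
dolomite: 2840 kg/m³ × 10 m/s² × 3090 m = 8.776×10^7 Pa = 0.8776 kbar
Total = 0.1421 + 0.2793 + 0.8776 = 1.2990 kbar

1.30 kbar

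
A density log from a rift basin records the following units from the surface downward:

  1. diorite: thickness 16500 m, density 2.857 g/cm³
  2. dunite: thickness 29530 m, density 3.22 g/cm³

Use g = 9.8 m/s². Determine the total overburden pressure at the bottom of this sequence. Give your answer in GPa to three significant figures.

1.39 GPa

diorite: 2857 kg/m³ × 9.8 m/s² × 16500 m = 4.620×10^8 Pa = 0.4620 GPa
dunite: 3220 kg/m³ × 9.8 m/s² × 29530 m = 9.318×10^8 Pa = 0.9318 GPa
Total = 0.4620 + 0.9318 = 1.3938 GPa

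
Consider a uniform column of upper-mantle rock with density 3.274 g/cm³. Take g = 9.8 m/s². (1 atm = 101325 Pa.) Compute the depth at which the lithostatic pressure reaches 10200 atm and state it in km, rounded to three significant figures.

32.2 km

h = P/(ρg) = 10200 atm / (3274 kg/m³ × 9.8 m/s²) = 1.034×10^9 Pa / 32085 Pa/m = 32212 m
= 32.212 km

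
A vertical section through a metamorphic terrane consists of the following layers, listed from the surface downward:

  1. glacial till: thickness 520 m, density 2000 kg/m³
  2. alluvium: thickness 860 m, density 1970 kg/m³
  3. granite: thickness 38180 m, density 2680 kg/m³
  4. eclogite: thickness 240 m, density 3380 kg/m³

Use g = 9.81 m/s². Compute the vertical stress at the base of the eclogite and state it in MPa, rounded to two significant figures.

glacial till: 2000 kg/m³ × 9.81 m/s² × 520 m = 1.020×10^7 Pa = 10.20 MPa
alluvium: 1970 kg/m³ × 9.81 m/s² × 860 m = 1.662×10^7 Pa = 16.62 MPa
granite: 2680 kg/m³ × 9.81 m/s² × 38180 m = 1.004×10^9 Pa = 1004 MPa
eclogite: 3380 kg/m³ × 9.81 m/s² × 240 m = 7.958×10^6 Pa = 7.958 MPa
Total = 10.20 + 16.62 + 1004 + 7.958 = 1038.6 MPa

1000 MPa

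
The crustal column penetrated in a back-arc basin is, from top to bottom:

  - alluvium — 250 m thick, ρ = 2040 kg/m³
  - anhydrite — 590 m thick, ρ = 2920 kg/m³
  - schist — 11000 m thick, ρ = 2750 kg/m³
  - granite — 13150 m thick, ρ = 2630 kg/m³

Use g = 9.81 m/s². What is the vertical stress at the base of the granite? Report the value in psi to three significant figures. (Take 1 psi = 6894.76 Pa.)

95400 psi

alluvium: 2040 kg/m³ × 9.81 m/s² × 250 m = 5.003×10^6 Pa = 725.6 psi
anhydrite: 2920 kg/m³ × 9.81 m/s² × 590 m = 1.690×10^7 Pa = 2451 psi
schist: 2750 kg/m³ × 9.81 m/s² × 11000 m = 2.968×10^8 Pa = 43040 psi
granite: 2630 kg/m³ × 9.81 m/s² × 13150 m = 3.393×10^8 Pa = 49208 psi
Total = 725.6 + 2451 + 43040 + 49208 = 95425 psi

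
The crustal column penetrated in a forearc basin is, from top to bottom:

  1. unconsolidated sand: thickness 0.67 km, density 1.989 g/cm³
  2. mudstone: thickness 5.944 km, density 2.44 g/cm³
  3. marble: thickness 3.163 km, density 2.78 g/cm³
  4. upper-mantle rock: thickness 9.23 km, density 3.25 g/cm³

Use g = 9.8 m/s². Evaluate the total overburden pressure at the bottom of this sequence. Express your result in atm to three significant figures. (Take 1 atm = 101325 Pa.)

unconsolidated sand: 1989 kg/m³ × 9.8 m/s² × 670 m = 1.306×10^7 Pa = 128.9 atm
mudstone: 2440 kg/m³ × 9.8 m/s² × 5944 m = 1.421×10^8 Pa = 1403 atm
marble: 2780 kg/m³ × 9.8 m/s² × 3163 m = 8.617×10^7 Pa = 850.5 atm
upper-mantle rock: 3250 kg/m³ × 9.8 m/s² × 9230 m = 2.940×10^8 Pa = 2901 atm
Total = 128.9 + 1403 + 850.5 + 2901 = 5283.4 atm

5280 atm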